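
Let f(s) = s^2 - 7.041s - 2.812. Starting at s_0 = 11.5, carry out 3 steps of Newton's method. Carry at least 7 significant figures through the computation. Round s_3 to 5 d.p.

f'(s) = 2s - 7.041
s_0 = 11.500000: f = 48.466500, f' = 15.959000 → s_1 = 11.500000 - (48.466500)/(15.959000) = 8.463062
s_1 = 8.463062: f = 9.222995, f' = 9.885123 → s_2 = 8.463062 - (9.222995)/(9.885123) = 7.530044
s_2 = 7.530044: f = 0.870522, f' = 8.019088 → s_3 = 7.530044 - (0.870522)/(8.019088) = 7.421488

7.42149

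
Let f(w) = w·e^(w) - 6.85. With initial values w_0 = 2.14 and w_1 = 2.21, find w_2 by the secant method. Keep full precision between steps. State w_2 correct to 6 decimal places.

f(w_0) = 11.338797, f(w_1) = 13.295733
w_2 = 2.210000 - (13.295733)·(2.210000 - 2.140000)/(13.295733 - (11.338797)) = 1.734409; f(w_2) = 2.976432

1.734409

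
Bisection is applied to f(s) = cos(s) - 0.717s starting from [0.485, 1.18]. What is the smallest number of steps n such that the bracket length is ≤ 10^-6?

20

Initial width b − a = 1.18 − 0.485 = 0.695000.
After n steps the width is (b−a)/2^n; need (b−a)/2^n ≤ 10^-6.
So n ≥ log₂(0.695000/10^-6) = log₂(695000.0000) ≈ 19.4067.
Hence n = 20.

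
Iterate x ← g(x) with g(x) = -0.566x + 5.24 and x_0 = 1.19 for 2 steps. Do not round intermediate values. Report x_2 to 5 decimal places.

x_1 = g(1.190000) = 4.566460
x_2 = g(4.566460) = 2.655384

2.65538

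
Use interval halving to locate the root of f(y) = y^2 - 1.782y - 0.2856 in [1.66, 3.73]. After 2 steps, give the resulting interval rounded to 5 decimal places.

[1.66000, 2.17750]

f(1.660000) = -0.488120, f(3.730000) = 6.980440 (opposite signs)
step 1: m = 2.695000, f(m) = 2.174935 > 0 → root in [1.660000, 2.695000]
step 2: m = 2.177500, f(m) = 0.575601 > 0 → root in [1.660000, 2.177500]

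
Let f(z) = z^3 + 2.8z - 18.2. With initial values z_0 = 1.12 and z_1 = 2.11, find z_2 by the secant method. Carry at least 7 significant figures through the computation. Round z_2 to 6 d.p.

f(z_0) = -13.659072, f(z_1) = -2.898069
z_2 = 2.110000 - (-2.898069)·(2.110000 - 1.120000)/(-2.898069 - (-13.659072)) = 2.376619; f(z_2) = 1.878434

2.376619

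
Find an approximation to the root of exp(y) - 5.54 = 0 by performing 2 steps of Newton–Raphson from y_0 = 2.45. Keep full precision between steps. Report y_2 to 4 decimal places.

f'(y) = exp(y)
y_0 = 2.450000: f = 6.048347, f' = 11.588347 → y_1 = 2.450000 - (6.048347)/(11.588347) = 1.928066
y_1 = 1.928066: f = 1.336202, f' = 6.876202 → y_2 = 1.928066 - (1.336202)/(6.876202) = 1.733744

1.7337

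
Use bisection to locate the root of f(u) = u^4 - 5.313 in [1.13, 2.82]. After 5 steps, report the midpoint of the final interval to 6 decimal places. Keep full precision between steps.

f(1.130000) = -3.682526, f(2.820000) = 57.927666 (opposite signs)
step 1: m = 1.975000, f(m) = 9.901875 > 0 → root in [1.130000, 1.975000]
step 2: m = 1.552500, f(m) = 0.496335 > 0 → root in [1.130000, 1.552500]
step 3: m = 1.341250, f(m) = -2.076773 < 0 → root in [1.341250, 1.552500]
step 4: m = 1.446875, f(m) = -0.930479 < 0 → root in [1.446875, 1.552500]
step 5: m = 1.499687, f(m) = -0.254717 < 0 → root in [1.499687, 1.552500]
Midpoint of [1.499687, 1.552500] = 1.526094

1.526094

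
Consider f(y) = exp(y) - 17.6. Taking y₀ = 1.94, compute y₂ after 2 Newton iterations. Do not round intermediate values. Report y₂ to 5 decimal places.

Newton update: y ← y − f(y)/f'(y).
f'(y) = exp(y)
y_0 = 1.940000: f = -10.641249, f' = 6.958751 → y_1 = 1.940000 - (-10.641249)/(6.958751) = 3.469190
y_1 = 3.469190: f = 14.510707, f' = 32.110707 → y_2 = 3.469190 - (14.510707)/(32.110707) = 3.017293

3.01729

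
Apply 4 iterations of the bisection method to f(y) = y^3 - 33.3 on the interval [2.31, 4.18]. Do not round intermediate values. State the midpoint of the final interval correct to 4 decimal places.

f(2.310000) = -20.973609, f(4.180000) = 39.734632 (opposite signs)
step 1: m = 3.245000, f(m) = 0.869931 > 0 → root in [2.310000, 3.245000]
step 2: m = 2.777500, f(m) = -11.872959 < 0 → root in [2.777500, 3.245000]
step 3: m = 3.011250, f(m) = -5.995110 < 0 → root in [3.011250, 3.245000]
step 4: m = 3.128125, f(m) = -2.690778 < 0 → root in [3.128125, 3.245000]
Midpoint of [3.128125, 3.245000] = 3.186562

3.1866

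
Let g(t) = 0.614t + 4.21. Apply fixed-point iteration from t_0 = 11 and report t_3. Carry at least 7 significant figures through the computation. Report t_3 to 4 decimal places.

t_1 = g(11.000000) = 10.964000
t_2 = g(10.964000) = 10.941896
t_3 = g(10.941896) = 10.928324

10.9283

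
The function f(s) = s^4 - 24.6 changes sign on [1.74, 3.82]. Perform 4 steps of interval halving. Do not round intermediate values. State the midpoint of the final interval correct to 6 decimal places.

f(1.740000) = -15.433638, f(3.820000) = 188.338138 (opposite signs)
step 1: m = 2.780000, f(m) = 35.128167 > 0 → root in [1.740000, 2.780000]
step 2: m = 2.260000, f(m) = 1.487578 > 0 → root in [1.740000, 2.260000]
step 3: m = 2.000000, f(m) = -8.600000 < 0 → root in [2.000000, 2.260000]
step 4: m = 2.130000, f(m) = -4.016538 < 0 → root in [2.130000, 2.260000]
Midpoint of [2.130000, 2.260000] = 2.195000

2.195000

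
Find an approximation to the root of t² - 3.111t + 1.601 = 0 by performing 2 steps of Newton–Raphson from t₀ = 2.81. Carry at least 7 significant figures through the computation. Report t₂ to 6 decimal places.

f'(t) = 2t - 3.111
t_0 = 2.810000: f = 0.755190, f' = 2.509000 → t_1 = 2.810000 - (0.755190)/(2.509000) = 2.509008
t_1 = 2.509008: f = 0.090596, f' = 1.907015 → t_2 = 2.509008 - (0.090596)/(1.907015) = 2.461501

2.461501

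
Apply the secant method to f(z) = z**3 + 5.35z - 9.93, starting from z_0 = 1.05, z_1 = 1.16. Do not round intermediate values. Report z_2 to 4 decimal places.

1.3999

Secant update: z_(k+1) = z_k − f(z_k)·(z_k − z_(k-1))/(f(z_k) − f(z_(k-1))).
f(z_0) = -3.154875, f(z_1) = -2.163104
z_2 = 1.160000 - (-2.163104)·(1.160000 - 1.050000)/(-2.163104 - (-3.154875)) = 1.399916; f(z_2) = 0.303053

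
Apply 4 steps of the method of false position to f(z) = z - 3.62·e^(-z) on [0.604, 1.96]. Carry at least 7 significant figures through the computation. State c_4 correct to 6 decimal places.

1.148627

False-position update: c = (a·f(b) − b·f(a))/(f(b) − f(a)); replace the endpoint whose sign matches f(c).
f(0.604000) = -1.374767, f(1.960000) = 1.450093
step 1: c = 1.263921, f(c) = 0.241112 > 0 → new bracket [0.604000, 1.263921]
step 2: c = 1.165452, f(c) = 0.036801 > 0 → new bracket [0.604000, 1.165452]
step 3: c = 1.150814, f(c) = 0.005521 > 0 → new bracket [0.604000, 1.150814]
step 4: c = 1.148627, f(c) = 0.000826 > 0 → new bracket [0.604000, 1.148627]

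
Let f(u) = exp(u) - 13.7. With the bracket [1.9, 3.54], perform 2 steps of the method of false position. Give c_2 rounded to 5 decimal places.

f(1.900000) = -7.014106, f(3.540000) = 20.766919
step 1: c = 2.314064, f(c) = -3.584546 < 0 → new bracket [2.314064, 3.540000]
step 2: c = 2.494523, f(c) = -1.584052 < 0 → new bracket [2.494523, 3.540000]

2.49452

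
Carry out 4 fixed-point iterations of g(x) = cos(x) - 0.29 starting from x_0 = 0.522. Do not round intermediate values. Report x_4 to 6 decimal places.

x_1 = g(0.522000) = 0.576824
x_2 = g(0.576824) = 0.548199
x_3 = g(0.548199) = 0.563464
x_4 = g(0.563464) = 0.555410

0.555410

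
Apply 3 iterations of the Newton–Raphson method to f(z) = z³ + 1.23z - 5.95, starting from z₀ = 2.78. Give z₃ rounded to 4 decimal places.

Newton update: z ← z − f(z)/f'(z).
f'(z) = 3z² + 1.23
z_0 = 2.780000: f = 18.954352, f' = 24.415200 → z_1 = 2.780000 - (18.954352)/(24.415200) = 2.003666
z_1 = 2.003666: f = 4.558581, f' = 13.274031 → z_2 = 2.003666 - (4.558581)/(13.274031) = 1.660245
z_2 = 1.660245: f = 0.668422, f' = 9.499240 → z_3 = 1.660245 - (0.668422)/(9.499240) = 1.589879

1.5899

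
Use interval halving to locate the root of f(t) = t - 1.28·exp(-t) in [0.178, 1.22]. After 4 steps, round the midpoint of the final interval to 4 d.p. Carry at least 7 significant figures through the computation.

0.6664

f(0.178000) = -0.893286, f(1.220000) = 0.842105 (opposite signs)
step 1: m = 0.699000, f(m) = 0.062735 > 0 → root in [0.178000, 0.699000]
step 2: m = 0.438500, f(m) = -0.387104 < 0 → root in [0.438500, 0.699000]
step 3: m = 0.568750, f(m) = -0.156028 < 0 → root in [0.568750, 0.699000]
step 4: m = 0.633875, f(m) = -0.045206 < 0 → root in [0.633875, 0.699000]
Midpoint of [0.633875, 0.699000] = 0.666438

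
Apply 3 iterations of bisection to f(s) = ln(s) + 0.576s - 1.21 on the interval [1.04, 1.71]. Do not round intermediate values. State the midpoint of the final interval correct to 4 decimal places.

1.4169

f(1.040000) = -0.571739, f(1.710000) = 0.311453 (opposite signs)
step 1: m = 1.375000, f(m) = -0.099546 < 0 → root in [1.375000, 1.710000]
step 2: m = 1.542500, f(m) = 0.111884 > 0 → root in [1.375000, 1.542500]
step 3: m = 1.458750, f(m) = 0.007820 > 0 → root in [1.375000, 1.458750]
Midpoint of [1.375000, 1.458750] = 1.416875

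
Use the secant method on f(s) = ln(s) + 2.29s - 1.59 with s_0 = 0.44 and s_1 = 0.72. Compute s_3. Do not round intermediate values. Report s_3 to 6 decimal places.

0.794538

Secant update: s_(k+1) = s_k − f(s_k)·(s_k − s_(k-1))/(f(s_k) − f(s_(k-1))).
f(s_0) = -1.403381, f(s_1) = -0.269704
s_2 = 0.720000 - (-0.269704)·(0.720000 - 0.440000)/(-0.269704 - (-1.403381)) = 0.786613; f(s_2) = -0.028677
s_3 = 0.786613 - (-0.028677)·(0.786613 - 0.720000)/(-0.028677 - (-0.269704)) = 0.794538; f(s_3) = -0.000503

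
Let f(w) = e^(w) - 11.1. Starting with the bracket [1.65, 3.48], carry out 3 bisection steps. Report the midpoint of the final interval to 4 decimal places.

f(1.650000) = -5.893020, f(3.480000) = 21.359722 (opposite signs)
step 1: m = 2.565000, f(m) = 1.900658 > 0 → root in [1.650000, 2.565000]
step 2: m = 2.107500, f(m) = -2.872354 < 0 → root in [2.107500, 2.565000]
step 3: m = 2.336250, f(m) = -0.757620 < 0 → root in [2.336250, 2.565000]
Midpoint of [2.336250, 2.565000] = 2.450625

2.4506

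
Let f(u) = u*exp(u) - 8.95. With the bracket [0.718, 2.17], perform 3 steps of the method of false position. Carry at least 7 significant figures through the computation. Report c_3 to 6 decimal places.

1.642909

False-position update: c = (a·f(b) − b·f(a))/(f(b) − f(a)); replace the endpoint whose sign matches f(c).
f(0.718000) = -7.477864, f(2.170000) = 10.055476
step 1: c = 1.337269, f(c) = -3.856838 < 0 → new bracket [1.337269, 2.170000]
step 2: c = 1.568123, f(c) = -1.426721 < 0 → new bracket [1.568123, 2.170000]
step 3: c = 1.642909, f(c) = -0.455851 < 0 → new bracket [1.642909, 2.170000]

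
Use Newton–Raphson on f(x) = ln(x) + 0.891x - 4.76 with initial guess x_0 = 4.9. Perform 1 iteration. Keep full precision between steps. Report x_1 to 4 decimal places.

Newton update: x ← x − f(x)/f'(x).
f'(x) = 1/x + 0.891
x_0 = 4.900000: f = 1.195135, f' = 1.095082 → x_1 = 4.900000 - (1.195135)/(1.095082) = 3.808634

3.8086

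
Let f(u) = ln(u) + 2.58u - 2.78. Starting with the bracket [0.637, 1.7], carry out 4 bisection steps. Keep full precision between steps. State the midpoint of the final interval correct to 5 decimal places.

1.06884

f(0.637000) = -1.587526, f(1.700000) = 2.136628 (opposite signs)
step 1: m = 1.168500, f(m) = 0.390451 > 0 → root in [0.637000, 1.168500]
step 2: m = 0.902750, f(m) = -0.553215 < 0 → root in [0.902750, 1.168500]
step 3: m = 1.035625, f(m) = -0.073082 < 0 → root in [1.035625, 1.168500]
step 4: m = 1.102062, f(m) = 0.160505 > 0 → root in [1.035625, 1.102062]
Midpoint of [1.035625, 1.102062] = 1.068844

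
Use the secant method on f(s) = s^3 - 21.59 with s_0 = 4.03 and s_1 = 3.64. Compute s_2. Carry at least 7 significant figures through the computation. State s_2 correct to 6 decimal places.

f(s_0) = 43.860827, f(s_1) = 26.638544
s_2 = 3.640000 - (26.638544)·(3.640000 - 4.030000)/(26.638544 - (43.860827)) = 3.036768; f(s_2) = 6.414953

3.036768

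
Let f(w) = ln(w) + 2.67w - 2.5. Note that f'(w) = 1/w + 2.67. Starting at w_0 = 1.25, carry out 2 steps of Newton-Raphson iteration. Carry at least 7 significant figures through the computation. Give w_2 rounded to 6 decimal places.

0.953962

w_0 = 1.250000: f = 1.060644, f' = 3.470000 → w_1 = 1.250000 - (1.060644)/(3.470000) = 0.944339
w_1 = 0.944339: f = -0.035885, f' = 3.728942 → w_2 = 0.944339 - (-0.035885)/(3.728942) = 0.953962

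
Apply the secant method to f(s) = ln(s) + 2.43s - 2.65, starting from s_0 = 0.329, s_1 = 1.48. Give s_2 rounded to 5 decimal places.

Secant update: s_(k+1) = s_k − f(s_k)·(s_k − s_(k-1))/(f(s_k) − f(s_(k-1))).
f(s_0) = -2.962228, f(s_1) = 1.338442
s_2 = 1.480000 - (1.338442)·(1.480000 - 0.329000)/(1.338442 - (-2.962228)) = 1.121789; f(s_2) = 0.190872

1.12179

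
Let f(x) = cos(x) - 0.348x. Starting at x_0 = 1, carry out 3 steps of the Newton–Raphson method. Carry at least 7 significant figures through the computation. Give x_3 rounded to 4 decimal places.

f'(x) = -sin(x) - 0.348
x_0 = 1.000000: f = 0.192302, f' = -1.189471 → x_1 = 1.000000 - (0.192302)/(-1.189471) = 1.161670
x_1 = 1.161670: f = -0.006454, f' = -1.265469 → x_2 = 1.161670 - (-0.006454)/(-1.265469) = 1.156571
x_2 = 1.156571: f = -0.000005, f' = -1.263428 → x_3 = 1.156571 - (-0.000005)/(-1.263428) = 1.156566

1.1566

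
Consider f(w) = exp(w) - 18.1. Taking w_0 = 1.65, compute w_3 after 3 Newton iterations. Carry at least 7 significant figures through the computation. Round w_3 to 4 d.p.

3.0114

f'(w) = exp(w)
w_0 = 1.650000: f = -12.893020, f' = 5.206980 → w_1 = 1.650000 - (-12.893020)/(5.206980) = 4.126103
w_1 = 4.126103: f = 43.836109, f' = 61.936109 → w_2 = 4.126103 - (43.836109)/(61.936109) = 3.418340
w_2 = 3.418340: f = 12.418711, f' = 30.518711 → w_3 = 3.418340 - (12.418711)/(30.518711) = 3.011419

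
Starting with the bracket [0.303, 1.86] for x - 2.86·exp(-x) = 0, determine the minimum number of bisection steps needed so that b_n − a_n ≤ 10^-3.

Initial width b − a = 1.86 − 0.303 = 1.557000.
After n steps the width is (b−a)/2^n; need (b−a)/2^n ≤ 10^-3.
So n ≥ log₂(1.557000/10^-3) = log₂(1557.0000) ≈ 10.6046.
Hence n = 11.

11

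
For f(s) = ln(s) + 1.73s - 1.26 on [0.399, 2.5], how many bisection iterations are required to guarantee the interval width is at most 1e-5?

18

Initial width b − a = 2.5 − 0.399 = 2.101000.
After n steps the width is (b−a)/2^n; need (b−a)/2^n ≤ 1e-5.
So n ≥ log₂(2.101000/1e-5) = log₂(210100.0000) ≈ 17.6807.
Hence n = 18.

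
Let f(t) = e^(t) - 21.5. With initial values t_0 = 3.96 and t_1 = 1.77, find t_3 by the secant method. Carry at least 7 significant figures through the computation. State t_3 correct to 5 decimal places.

f(t_0) = 30.957326, f(t_1) = -15.629147
t_2 = 1.770000 - (-15.629147)·(1.770000 - 3.960000)/(-15.629147 - (30.957326)) = 2.504716; f(t_2) = -9.259917
t_3 = 2.504716 - (-9.259917)·(2.504716 - 1.770000)/(-9.259917 - (-15.629147)) = 3.572884; f(t_3) = 14.119185

3.57288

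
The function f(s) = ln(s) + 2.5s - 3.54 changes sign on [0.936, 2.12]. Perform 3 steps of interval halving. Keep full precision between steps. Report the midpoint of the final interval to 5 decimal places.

1.30600

f(0.936000) = -1.266140, f(2.120000) = 2.511416 (opposite signs)
step 1: m = 1.528000, f(m) = 0.703960 > 0 → root in [0.936000, 1.528000]
step 2: m = 1.232000, f(m) = -0.251361 < 0 → root in [1.232000, 1.528000]
step 3: m = 1.380000, f(m) = 0.232083 > 0 → root in [1.232000, 1.380000]
Midpoint of [1.232000, 1.380000] = 1.306000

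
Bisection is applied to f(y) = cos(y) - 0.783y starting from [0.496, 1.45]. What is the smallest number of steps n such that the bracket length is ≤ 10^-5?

Initial width b − a = 1.45 − 0.496 = 0.954000.
After n steps the width is (b−a)/2^n; need (b−a)/2^n ≤ 10^-5.
So n ≥ log₂(0.954000/10^-5) = log₂(95400.0000) ≈ 16.5417.
Hence n = 17.

17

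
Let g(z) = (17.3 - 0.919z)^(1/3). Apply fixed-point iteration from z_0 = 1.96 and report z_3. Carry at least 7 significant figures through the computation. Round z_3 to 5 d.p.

z_1 = g(1.960000) = 2.493249
z_2 = g(2.493249) = 2.466689
z_3 = g(2.466689) = 2.468025

2.46803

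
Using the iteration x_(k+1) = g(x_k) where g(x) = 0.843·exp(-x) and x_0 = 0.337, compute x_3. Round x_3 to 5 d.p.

0.53121

x_1 = g(0.337000) = 0.601825
x_2 = g(0.601825) = 0.461805
x_3 = g(0.461805) = 0.531213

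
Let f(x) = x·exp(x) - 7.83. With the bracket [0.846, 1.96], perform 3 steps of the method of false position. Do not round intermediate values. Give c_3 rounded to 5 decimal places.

1.58139

False-position update: c = (a·f(b) − b·f(a))/(f(b) − f(a)); replace the endpoint whose sign matches f(c).
f(0.846000) = -5.858560, f(1.960000) = 6.084681
step 1: c = 1.392454, f(c) = -2.225767 < 0 → new bracket [1.392454, 1.960000]
step 2: c = 1.544459, f(c) = -0.593540 < 0 → new bracket [1.544459, 1.960000]
step 3: c = 1.581391, f(c) = -0.141733 < 0 → new bracket [1.581391, 1.960000]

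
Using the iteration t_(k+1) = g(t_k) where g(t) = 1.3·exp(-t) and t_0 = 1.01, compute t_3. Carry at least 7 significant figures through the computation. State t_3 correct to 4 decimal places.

0.5785

t_1 = g(1.010000) = 0.473485
t_2 = g(0.473485) = 0.809677
t_3 = g(0.809677) = 0.578503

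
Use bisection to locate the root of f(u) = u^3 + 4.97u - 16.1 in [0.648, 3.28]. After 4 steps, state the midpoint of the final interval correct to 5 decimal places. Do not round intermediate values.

1.88175

f(0.648000) = -12.607342, f(3.280000) = 35.489152 (opposite signs)
step 1: m = 1.964000, f(m) = 1.236809 > 0 → root in [0.648000, 1.964000]
step 2: m = 1.306000, f(m) = -7.381619 < 0 → root in [1.306000, 1.964000]
step 3: m = 1.635000, f(m) = -3.603327 < 0 → root in [1.635000, 1.964000]
step 4: m = 1.799500, f(m) = -1.329344 < 0 → root in [1.799500, 1.964000]
Midpoint of [1.799500, 1.964000] = 1.881750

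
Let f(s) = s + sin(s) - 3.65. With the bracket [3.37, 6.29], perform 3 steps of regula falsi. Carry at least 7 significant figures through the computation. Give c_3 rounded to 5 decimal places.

4.42488

f(3.370000) = -0.506427, f(6.290000) = 2.646815
step 1: c = 3.838967, f(c) = -0.453240 < 0 → new bracket [3.838967, 6.290000]
step 2: c = 4.197318, f(c) = -0.322940 < 0 → new bracket [4.197318, 6.290000]
step 3: c = 4.424882, f(c) = -0.184072 < 0 → new bracket [4.424882, 6.290000]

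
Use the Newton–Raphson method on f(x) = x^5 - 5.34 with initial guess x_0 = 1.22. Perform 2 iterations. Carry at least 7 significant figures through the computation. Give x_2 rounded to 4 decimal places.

1.4028

f'(x) = 5x^4
x_0 = 1.220000: f = -2.637292, f' = 11.076673 → x_1 = 1.220000 - (-2.637292)/(11.076673) = 1.458094
x_1 = 1.458094: f = 1.250645, f' = 22.600204 → x_2 = 1.458094 - (1.250645)/(22.600204) = 1.402756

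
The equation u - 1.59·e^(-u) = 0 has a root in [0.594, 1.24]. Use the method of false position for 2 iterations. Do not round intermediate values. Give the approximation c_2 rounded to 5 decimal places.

f(0.594000) = -0.283862, f(1.240000) = 0.779879
step 1: c = 0.766387, f(c) = 0.027531 > 0 → new bracket [0.594000, 0.766387]
step 2: c = 0.751146, f(c) = 0.000943 > 0 → new bracket [0.594000, 0.751146]

0.75115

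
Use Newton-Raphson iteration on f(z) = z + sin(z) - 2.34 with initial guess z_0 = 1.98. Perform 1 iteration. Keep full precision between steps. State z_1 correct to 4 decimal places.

1.0542

f'(z) = 1 + cos(z)
z_0 = 1.980000: f = 0.557438, f' = 0.602121 → z_1 = 1.980000 - (0.557438)/(0.602121) = 1.054210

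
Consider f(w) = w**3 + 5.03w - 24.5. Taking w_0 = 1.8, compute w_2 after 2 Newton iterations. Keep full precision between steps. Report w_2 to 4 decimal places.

Newton update: w ← w − f(w)/f'(w).
f'(w) = 3w**2 + 5.03
w_0 = 1.800000: f = -9.614000, f' = 14.750000 → w_1 = 1.800000 - (-9.614000)/(14.750000) = 2.451797
w_1 = 2.451797: f = 2.571038, f' = 23.063920 → w_2 = 2.451797 - (2.571038)/(23.063920) = 2.340322

2.3403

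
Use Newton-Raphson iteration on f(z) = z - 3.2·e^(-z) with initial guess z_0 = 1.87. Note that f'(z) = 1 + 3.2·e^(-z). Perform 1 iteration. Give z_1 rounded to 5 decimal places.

0.94795

Newton update: z ← z − f(z)/f'(z).
z_0 = 1.870000: f = 1.376804, f' = 1.493196 → z_1 = 1.870000 - (1.376804)/(1.493196) = 0.947948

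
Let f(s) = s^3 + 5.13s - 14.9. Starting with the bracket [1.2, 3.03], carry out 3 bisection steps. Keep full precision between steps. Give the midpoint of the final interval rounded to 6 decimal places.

f(1.200000) = -7.016000, f(3.030000) = 28.462027 (opposite signs)
step 1: m = 2.115000, f(m) = 5.410821 > 0 → root in [1.200000, 2.115000]
step 2: m = 1.657500, f(m) = -1.843365 < 0 → root in [1.657500, 2.115000]
step 3: m = 1.886250, f(m) = 1.487625 > 0 → root in [1.657500, 1.886250]
Midpoint of [1.657500, 1.886250] = 1.771875

1.771875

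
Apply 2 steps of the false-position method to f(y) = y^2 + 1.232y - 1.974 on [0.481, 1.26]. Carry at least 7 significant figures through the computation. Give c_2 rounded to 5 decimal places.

f(0.481000) = -1.150047, f(1.260000) = 1.165920
step 1: c = 0.867830, f(c) = -0.151703 < 0 → new bracket [0.867830, 1.260000]
step 2: c = 0.912982, f(c) = -0.015669 < 0 → new bracket [0.912982, 1.260000]

0.91298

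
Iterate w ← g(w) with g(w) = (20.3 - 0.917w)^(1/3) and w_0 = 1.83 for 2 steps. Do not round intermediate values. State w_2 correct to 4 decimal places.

2.6144

w_1 = g(1.830000) = 2.650582
w_2 = g(2.650582) = 2.614388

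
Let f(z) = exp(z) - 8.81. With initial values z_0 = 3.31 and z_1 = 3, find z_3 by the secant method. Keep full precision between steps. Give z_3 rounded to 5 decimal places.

f(z_0) = 18.575125, f(z_1) = 11.275537
z_2 = 3.000000 - (11.275537)·(3.000000 - 3.310000)/(11.275537 - (18.575125)) = 2.521149; f(z_2) = 3.632883
z_3 = 2.521149 - (3.632883)·(2.521149 - 3.000000)/(3.632883 - (11.275537)) = 2.293530; f(z_3) = 1.099860

2.29353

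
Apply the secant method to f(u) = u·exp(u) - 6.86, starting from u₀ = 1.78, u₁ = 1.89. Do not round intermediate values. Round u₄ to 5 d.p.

1.51274

Secant update: u_(k+1) = u_k − f(u_k)·(u_k − u_(k-1))/(f(u_k) − f(u_(k-1))).
f(u_0) = 3.695144, f(u_1) = 5.650607
u_2 = 1.890000 - (5.650607)·(1.890000 - 1.780000)/(5.650607 - (3.695144)) = 1.572138; f(u_2) = 0.712891
u_3 = 1.572138 - (0.712891)·(1.572138 - 1.890000)/(0.712891 - (5.650607)) = 1.526246; f(u_3) = 0.162068
u_4 = 1.526246 - (0.162068)·(1.526246 - 1.572138)/(0.162068 - (0.712891)) = 1.512744; f(u_4) = 0.006597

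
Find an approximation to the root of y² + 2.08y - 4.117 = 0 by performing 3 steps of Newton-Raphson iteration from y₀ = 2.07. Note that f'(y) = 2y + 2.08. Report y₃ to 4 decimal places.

Newton update: y ← y − f(y)/f'(y).
y_0 = 2.070000: f = 4.473500, f' = 6.220000 → y_1 = 2.070000 - (4.473500)/(6.220000) = 1.350788
y_1 = 1.350788: f = 0.517266, f' = 4.781576 → y_2 = 1.350788 - (0.517266)/(4.781576) = 1.242609
y_2 = 1.242609: f = 0.011703, f' = 4.565217 → y_3 = 1.242609 - (0.011703)/(4.565217) = 1.240045

1.2400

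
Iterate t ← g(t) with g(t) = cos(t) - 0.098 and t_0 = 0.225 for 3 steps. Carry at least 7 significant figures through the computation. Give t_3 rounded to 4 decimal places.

t_1 = g(0.225000) = 0.876794
t_2 = g(0.876794) = 0.541619
t_3 = g(0.541619) = 0.758875

0.7589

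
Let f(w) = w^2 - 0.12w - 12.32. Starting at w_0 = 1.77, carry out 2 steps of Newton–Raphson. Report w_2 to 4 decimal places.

3.6713

f'(w) = 2w - 0.12
w_0 = 1.770000: f = -9.399500, f' = 3.420000 → w_1 = 1.770000 - (-9.399500)/(3.420000) = 4.518392
w_1 = 4.518392: f = 7.553658, f' = 8.916784 → w_2 = 4.518392 - (7.553658)/(8.916784) = 3.671264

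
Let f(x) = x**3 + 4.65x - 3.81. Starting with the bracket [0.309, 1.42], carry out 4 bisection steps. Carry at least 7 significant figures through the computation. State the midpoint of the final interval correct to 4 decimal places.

f(0.309000) = -2.343646, f(1.420000) = 5.656288 (opposite signs)
step 1: m = 0.864500, f(m) = 0.856018 > 0 → root in [0.309000, 0.864500]
step 2: m = 0.586750, f(m) = -0.879609 < 0 → root in [0.586750, 0.864500]
step 3: m = 0.725625, f(m) = -0.053779 < 0 → root in [0.725625, 0.864500]
step 4: m = 0.795063, f(m) = 0.389619 > 0 → root in [0.725625, 0.795063]
Midpoint of [0.725625, 0.795063] = 0.760344

0.7603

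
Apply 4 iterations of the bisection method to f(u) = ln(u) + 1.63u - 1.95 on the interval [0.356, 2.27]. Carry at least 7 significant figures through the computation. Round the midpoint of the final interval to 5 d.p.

f(0.356000) = -2.402545, f(2.270000) = 2.569880 (opposite signs)
step 1: m = 1.313000, f(m) = 0.462505 > 0 → root in [0.356000, 1.313000]
step 2: m = 0.834500, f(m) = -0.770688 < 0 → root in [0.834500, 1.313000]
step 3: m = 1.073750, f(m) = -0.128630 < 0 → root in [1.073750, 1.313000]
step 4: m = 1.193375, f(m) = 0.171987 > 0 → root in [1.073750, 1.193375]
Midpoint of [1.073750, 1.193375] = 1.133563

1.13356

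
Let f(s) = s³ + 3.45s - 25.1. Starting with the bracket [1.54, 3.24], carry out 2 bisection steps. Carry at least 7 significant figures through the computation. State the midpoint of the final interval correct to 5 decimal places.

f(1.540000) = -16.134736, f(3.240000) = 20.090224 (opposite signs)
step 1: m = 2.390000, f(m) = -3.202581 < 0 → root in [2.390000, 3.240000]
step 2: m = 2.815000, f(m) = 6.918443 > 0 → root in [2.390000, 2.815000]
Midpoint of [2.390000, 2.815000] = 2.602500

2.60250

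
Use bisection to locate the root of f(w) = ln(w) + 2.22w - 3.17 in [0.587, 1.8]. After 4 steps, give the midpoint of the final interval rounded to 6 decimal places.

f(0.587000) = -2.399590, f(1.800000) = 1.413787 (opposite signs)
step 1: m = 1.193500, f(m) = -0.343540 < 0 → root in [1.193500, 1.800000]
step 2: m = 1.496750, f(m) = 0.556081 > 0 → root in [1.193500, 1.496750]
step 3: m = 1.345125, f(m) = 0.112664 > 0 → root in [1.193500, 1.345125]
step 4: m = 1.269312, f(m) = -0.113651 < 0 → root in [1.269312, 1.345125]
Midpoint of [1.269312, 1.345125] = 1.307219

1.307219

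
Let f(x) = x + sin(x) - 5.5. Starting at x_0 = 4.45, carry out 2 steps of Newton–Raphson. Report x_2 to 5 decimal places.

5.67043

f'(x) = 1 + cos(x)
x_0 = 4.450000: f = -2.015773, f' = 0.740611 → x_1 = 4.450000 - (-2.015773)/(0.740611) = 7.171769
x_1 = 7.171769: f = 2.447948, f' = 1.630512 → x_2 = 7.171769 - (2.447948)/(1.630512) = 5.670432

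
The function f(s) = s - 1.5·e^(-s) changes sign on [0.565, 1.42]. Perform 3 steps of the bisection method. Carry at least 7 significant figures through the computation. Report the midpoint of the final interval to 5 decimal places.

0.72531

f(0.565000) = -0.287540, f(1.420000) = 1.057429 (opposite signs)
step 1: m = 0.992500, f(m) = 0.436527 > 0 → root in [0.565000, 0.992500]
step 2: m = 0.778750, f(m) = 0.090281 > 0 → root in [0.565000, 0.778750]
step 3: m = 0.671875, f(m) = -0.094250 < 0 → root in [0.671875, 0.778750]
Midpoint of [0.671875, 0.778750] = 0.725313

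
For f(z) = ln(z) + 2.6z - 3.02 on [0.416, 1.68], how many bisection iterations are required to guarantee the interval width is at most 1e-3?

Initial width b − a = 1.68 − 0.416 = 1.264000.
After n steps the width is (b−a)/2^n; need (b−a)/2^n ≤ 1e-3.
So n ≥ log₂(1.264000/1e-3) = log₂(1264.0000) ≈ 10.3038.
Hence n = 11.

11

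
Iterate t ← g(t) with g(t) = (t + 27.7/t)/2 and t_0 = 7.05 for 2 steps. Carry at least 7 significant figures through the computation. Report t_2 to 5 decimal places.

5.26775

t_1 = g(7.050000) = 5.489539
t_2 = g(5.489539) = 5.267750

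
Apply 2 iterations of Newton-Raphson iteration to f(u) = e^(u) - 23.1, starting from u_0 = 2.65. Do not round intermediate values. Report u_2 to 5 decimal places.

3.14948

Newton update: u ← u − f(u)/f'(u).
f'(u) = e^(u)
u_0 = 2.650000: f = -8.945961, f' = 14.154039 → u_1 = 2.650000 - (-8.945961)/(14.154039) = 3.282043
u_1 = 3.282043: f = 3.530123, f' = 26.630123 → u_2 = 3.282043 - (3.530123)/(26.630123) = 3.149482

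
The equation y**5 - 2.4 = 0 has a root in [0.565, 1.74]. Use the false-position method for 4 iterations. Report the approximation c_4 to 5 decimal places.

1.05714

f(0.565000) = -2.342424, f(1.740000) = 13.549469
step 1: c = 0.738192, f(c) = -2.180797 < 0 → new bracket [0.738192, 1.740000]
step 2: c = 0.877080, f(c) = -1.880967 < 0 → new bracket [0.877080, 1.740000]
step 3: c = 0.982269, f(c) = -1.485564 < 0 → new bracket [0.982269, 1.740000]
step 4: c = 1.057138, f(c) = -1.079741 < 0 → new bracket [1.057138, 1.740000]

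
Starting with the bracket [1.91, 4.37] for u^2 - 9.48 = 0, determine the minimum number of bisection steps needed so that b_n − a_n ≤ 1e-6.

22

Initial width b − a = 4.37 − 1.91 = 2.460000.
After n steps the width is (b−a)/2^n; need (b−a)/2^n ≤ 1e-6.
So n ≥ log₂(2.460000/1e-6) = log₂(2460000.0000) ≈ 21.2302.
Hence n = 22.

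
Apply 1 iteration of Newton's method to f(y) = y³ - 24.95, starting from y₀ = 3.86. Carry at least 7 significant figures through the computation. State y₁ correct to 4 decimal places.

3.1315

Newton update: y ← y − f(y)/f'(y).
f'(y) = 3y²
y_0 = 3.860000: f = 32.562456, f' = 44.698800 → y_1 = 3.860000 - (32.562456)/(44.698800) = 3.131514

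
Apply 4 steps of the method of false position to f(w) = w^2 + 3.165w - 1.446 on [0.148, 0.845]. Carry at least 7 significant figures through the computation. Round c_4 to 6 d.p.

f(0.148000) = -0.955676, f(0.845000) = 1.942450
step 1: c = 0.377840, f(c) = -0.107372 < 0 → new bracket [0.377840, 0.845000]
step 2: c = 0.402311, f(c) = -0.010833 < 0 → new bracket [0.402311, 0.845000]
step 3: c = 0.404766, f(c) = -0.001081 < 0 → new bracket [0.404766, 0.845000]
step 4: c = 0.405011, f(c) = -0.000108 < 0 → new bracket [0.405011, 0.845000]

0.405011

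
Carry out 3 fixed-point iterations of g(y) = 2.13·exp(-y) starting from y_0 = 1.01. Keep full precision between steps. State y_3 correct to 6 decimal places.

0.798991

y_1 = g(1.010000) = 0.775786
y_2 = g(0.775786) = 0.980528
y_3 = g(0.980528) = 0.798991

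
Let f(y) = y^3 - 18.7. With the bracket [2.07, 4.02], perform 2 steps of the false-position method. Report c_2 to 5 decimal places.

f(2.070000) = -9.830257, f(4.020000) = 46.264808
step 1: c = 2.411723, f(c) = -4.672427 < 0 → new bracket [2.411723, 4.020000]
step 2: c = 2.559249, f(c) = -1.937540 < 0 → new bracket [2.559249, 4.020000]

2.55925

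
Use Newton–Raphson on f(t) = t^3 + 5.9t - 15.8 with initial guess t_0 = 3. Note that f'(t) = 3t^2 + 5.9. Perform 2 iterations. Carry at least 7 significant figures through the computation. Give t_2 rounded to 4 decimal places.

1.7986

t_0 = 3.000000: f = 28.900000, f' = 32.900000 → t_1 = 3.000000 - (28.900000)/(32.900000) = 2.121581
t_1 = 2.121581: f = 6.266780, f' = 19.403312 → t_2 = 2.121581 - (6.266780)/(19.403312) = 1.798606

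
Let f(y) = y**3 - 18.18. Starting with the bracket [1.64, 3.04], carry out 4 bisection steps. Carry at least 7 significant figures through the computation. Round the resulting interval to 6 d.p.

[2.602500, 2.690000]

f(1.640000) = -13.769056, f(3.040000) = 9.914464 (opposite signs)
step 1: m = 2.340000, f(m) = -5.367096 < 0 → root in [2.340000, 3.040000]
step 2: m = 2.690000, f(m) = 1.285109 > 0 → root in [2.340000, 2.690000]
step 3: m = 2.515000, f(m) = -2.272059 < 0 → root in [2.515000, 2.690000]
step 4: m = 2.602500, f(m) = -0.553251 < 0 → root in [2.602500, 2.690000]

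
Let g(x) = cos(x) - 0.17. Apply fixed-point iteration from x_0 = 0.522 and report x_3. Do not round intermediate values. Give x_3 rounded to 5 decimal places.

0.65709

x_1 = g(0.522000) = 0.696824
x_2 = g(0.696824) = 0.596885
x_3 = g(0.596885) = 0.657091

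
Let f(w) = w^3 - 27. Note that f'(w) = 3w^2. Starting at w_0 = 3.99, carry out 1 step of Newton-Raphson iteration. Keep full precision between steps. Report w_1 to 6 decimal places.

w_0 = 3.990000: f = 36.521199, f' = 47.760300 → w_1 = 3.990000 - (36.521199)/(47.760300) = 3.225323

3.225323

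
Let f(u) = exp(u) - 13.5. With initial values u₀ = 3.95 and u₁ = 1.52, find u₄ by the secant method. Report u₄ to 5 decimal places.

Secant update: u_(k+1) = u_k − f(u_k)·(u_k − u_(k-1))/(f(u_k) − f(u_(k-1))).
f(u_0) = 38.435367, f(u_1) = -8.927775
u_2 = 1.520000 - (-8.927775)·(1.520000 - 3.950000)/(-8.927775 - (38.435367)) = 1.978046; f(u_2) = -6.271396
u_3 = 1.978046 - (-6.271396)·(1.978046 - 1.520000)/(-6.271396 - (-8.927775)) = 3.059438; f(u_3) = 7.815579
u_4 = 3.059438 - (7.815579)·(3.059438 - 1.978046)/(7.815579 - (-6.271396)) = 2.459472; f(u_4) = -1.801365

2.45947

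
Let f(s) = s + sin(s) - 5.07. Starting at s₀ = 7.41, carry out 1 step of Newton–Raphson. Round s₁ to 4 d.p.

Newton update: s ← s − f(s)/f'(s).
f'(s) = 1 + cos(s)
s_0 = 7.410000: f = 3.243049, f' = 1.429538 → s_1 = 7.410000 - (3.243049)/(1.429538) = 5.141402

5.1414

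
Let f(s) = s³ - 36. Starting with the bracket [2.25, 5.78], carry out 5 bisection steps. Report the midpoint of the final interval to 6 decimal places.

3.297969

f(2.250000) = -24.609375, f(5.780000) = 157.100552 (opposite signs)
step 1: m = 4.015000, f(m) = 28.722703 > 0 → root in [2.250000, 4.015000]
step 2: m = 3.132500, f(m) = -5.262168 < 0 → root in [3.132500, 4.015000]
step 3: m = 3.573750, f(m) = 9.642824 > 0 → root in [3.132500, 3.573750]
step 4: m = 3.353125, f(m) = 1.700684 > 0 → root in [3.132500, 3.353125]
step 5: m = 3.242813, f(m) = -1.899126 < 0 → root in [3.242813, 3.353125]
Midpoint of [3.242813, 3.353125] = 3.297969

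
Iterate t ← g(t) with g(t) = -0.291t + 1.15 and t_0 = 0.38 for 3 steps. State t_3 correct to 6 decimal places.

0.903369

t_1 = g(0.380000) = 1.039420
t_2 = g(1.039420) = 0.847529
t_3 = g(0.847529) = 0.903369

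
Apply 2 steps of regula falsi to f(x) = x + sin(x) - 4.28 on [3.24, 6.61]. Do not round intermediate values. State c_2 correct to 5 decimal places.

4.86153

f(3.240000) = -1.138249, f(6.610000) = 2.651028
step 1: c = 4.252303, f(c) = -0.923711 < 0 → new bracket [4.252303, 6.610000]
step 2: c = 4.861531, f(c) = -0.407368 < 0 → new bracket [4.861531, 6.610000]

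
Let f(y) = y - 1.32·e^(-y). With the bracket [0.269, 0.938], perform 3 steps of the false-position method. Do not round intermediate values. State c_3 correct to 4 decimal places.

f(0.269000) = -0.739669, f(0.938000) = 0.421339
step 1: c = 0.695215, f(c) = 0.036578 > 0 → new bracket [0.269000, 0.695215]
step 2: c = 0.675131, f(c) = 0.003132 > 0 → new bracket [0.269000, 0.675131]
step 3: c = 0.673418, f(c) = 0.000268 > 0 → new bracket [0.269000, 0.673418]

0.6734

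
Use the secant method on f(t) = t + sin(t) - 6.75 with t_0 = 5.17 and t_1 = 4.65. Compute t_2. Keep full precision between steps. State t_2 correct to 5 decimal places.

7.24442

Secant update: t_(k+1) = t_k − f(t_k)·(t_k − t_(k-1))/(f(t_k) − f(t_(k-1))).
f(t_0) = -2.477111, f(t_1) = -3.098054
t_2 = 4.650000 - (-3.098054)·(4.650000 - 5.170000)/(-3.098054 - (-2.477111)) = 7.244418; f(t_2) = 1.314317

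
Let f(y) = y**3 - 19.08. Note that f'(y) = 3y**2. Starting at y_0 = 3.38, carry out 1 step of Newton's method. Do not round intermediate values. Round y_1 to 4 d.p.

2.8100

y_0 = 3.380000: f = 19.534472, f' = 34.273200 → y_1 = 3.380000 - (19.534472)/(34.273200) = 2.810037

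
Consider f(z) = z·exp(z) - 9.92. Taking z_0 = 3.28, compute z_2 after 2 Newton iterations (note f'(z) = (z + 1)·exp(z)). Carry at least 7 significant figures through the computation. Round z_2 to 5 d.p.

2.08301

z_0 = 3.280000: f = 77.248534, f' = 113.744307 → z_1 = 3.280000 - (77.248534)/(113.744307) = 2.600858
z_1 = 2.600858: f = 25.127329, f' = 48.522624 → z_2 = 2.600858 - (25.127329)/(48.522624) = 2.083010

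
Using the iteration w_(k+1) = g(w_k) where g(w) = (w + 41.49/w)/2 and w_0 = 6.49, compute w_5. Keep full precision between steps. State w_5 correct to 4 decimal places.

w_1 = g(6.490000) = 6.441456
w_2 = g(6.441456) = 6.441273
w_3 = g(6.441273) = 6.441273
w_4 = g(6.441273) = 6.441273
w_5 = g(6.441273) = 6.441273

6.4413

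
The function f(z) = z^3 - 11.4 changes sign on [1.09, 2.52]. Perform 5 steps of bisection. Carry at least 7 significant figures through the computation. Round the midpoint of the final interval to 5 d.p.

f(1.090000) = -10.104971, f(2.520000) = 4.603008 (opposite signs)
step 1: m = 1.805000, f(m) = -5.519265 < 0 → root in [1.805000, 2.520000]
step 2: m = 2.162500, f(m) = -1.287271 < 0 → root in [2.162500, 2.520000]
step 3: m = 2.341250, f(m) = 1.433448 > 0 → root in [2.162500, 2.341250]
step 4: m = 2.251875, f(m) = 0.019125 > 0 → root in [2.162500, 2.251875]
step 5: m = 2.207187, f(m) = -0.647296 < 0 → root in [2.207187, 2.251875]
Midpoint of [2.207187, 2.251875] = 2.229531

2.22953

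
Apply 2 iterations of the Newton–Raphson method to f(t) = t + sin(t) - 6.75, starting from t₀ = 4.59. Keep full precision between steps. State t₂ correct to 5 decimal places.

f'(t) = 1 + cos(t)
t_0 = 4.590000: f = -3.152520, f' = 0.877916 → t_1 = 4.590000 - (-3.152520)/(0.877916) = 8.180911
t_1 = 8.180911: f = 2.377944, f' = 0.678863 → t_2 = 8.180911 - (2.377944)/(0.678863) = 4.678078

4.67808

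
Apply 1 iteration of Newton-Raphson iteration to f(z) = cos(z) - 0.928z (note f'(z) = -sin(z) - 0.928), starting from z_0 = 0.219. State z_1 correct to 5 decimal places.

Newton update: z ← z − f(z)/f'(z).
z_0 = 0.219000: f = 0.772883, f' = -1.145254 → z_1 = 0.219000 - (0.772883)/(-1.145254) = 0.893858

0.89386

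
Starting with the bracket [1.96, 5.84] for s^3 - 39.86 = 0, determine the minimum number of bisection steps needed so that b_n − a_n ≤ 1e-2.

Initial width b − a = 5.84 − 1.96 = 3.880000.
After n steps the width is (b−a)/2^n; need (b−a)/2^n ≤ 1e-2.
So n ≥ log₂(3.880000/1e-2) = log₂(388.0000) ≈ 8.5999.
Hence n = 9.

9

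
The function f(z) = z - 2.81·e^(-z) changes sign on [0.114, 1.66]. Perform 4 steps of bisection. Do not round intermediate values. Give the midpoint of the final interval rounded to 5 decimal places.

1.03194

f(0.114000) = -2.393245, f(1.660000) = 1.125709 (opposite signs)
step 1: m = 0.887000, f(m) = -0.270410 < 0 → root in [0.887000, 1.660000]
step 2: m = 1.273500, f(m) = 0.487120 > 0 → root in [0.887000, 1.273500]
step 3: m = 1.080250, f(m) = 0.126225 > 0 → root in [0.887000, 1.080250]
step 4: m = 0.983625, f(m) = -0.067183 < 0 → root in [0.983625, 1.080250]
Midpoint of [0.983625, 1.080250] = 1.031937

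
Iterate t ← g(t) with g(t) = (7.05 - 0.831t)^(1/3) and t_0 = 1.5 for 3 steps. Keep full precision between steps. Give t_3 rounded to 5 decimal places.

t_1 = g(1.500000) = 1.797063
t_2 = g(1.797063) = 1.771213
t_3 = g(1.771213) = 1.773492

1.77349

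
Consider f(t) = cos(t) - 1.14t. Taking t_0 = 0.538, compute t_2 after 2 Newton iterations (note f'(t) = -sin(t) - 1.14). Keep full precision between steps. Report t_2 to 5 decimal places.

t_0 = 0.538000: f = 0.245415, f' = -1.652420 → t_1 = 0.538000 - (0.245415)/(-1.652420) = 0.686519
t_1 = 0.686519: f = -0.009174, f' = -1.773848 → t_2 = 0.686519 - (-0.009174)/(-1.773848) = 0.681347

0.68135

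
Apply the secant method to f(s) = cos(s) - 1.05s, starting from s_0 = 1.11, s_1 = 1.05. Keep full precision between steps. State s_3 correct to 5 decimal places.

f(s_0) = -0.720838, f(s_1) = -0.604929
s_2 = 1.050000 - (-0.604929)·(1.050000 - 1.110000)/(-0.604929 - (-0.720838)) = 0.736861; f(s_2) = -0.033123
s_3 = 0.736861 - (-0.033123)·(0.736861 - 1.050000)/(-0.033123 - (-0.604929)) = 0.718722; f(s_3) = -0.002010

0.71872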